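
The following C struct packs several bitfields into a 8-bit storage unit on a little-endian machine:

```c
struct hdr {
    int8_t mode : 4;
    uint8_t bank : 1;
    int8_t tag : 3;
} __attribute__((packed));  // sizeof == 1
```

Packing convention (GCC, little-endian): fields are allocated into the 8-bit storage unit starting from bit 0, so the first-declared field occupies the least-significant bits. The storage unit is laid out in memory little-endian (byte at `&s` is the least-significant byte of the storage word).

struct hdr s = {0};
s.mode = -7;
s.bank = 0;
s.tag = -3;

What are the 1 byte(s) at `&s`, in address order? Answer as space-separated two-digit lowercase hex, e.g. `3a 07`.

[0+:4] mode=-7 & 0xf = 0x9; word=0x09
[4+:1] bank=0 & 0x1 = 0x0; word=0x09
[5+:3] tag=-3 & 0x7 = 0x5; word=0xa9
word = 0xa9 → little-endian bytes:
  [0]=0xa9

a9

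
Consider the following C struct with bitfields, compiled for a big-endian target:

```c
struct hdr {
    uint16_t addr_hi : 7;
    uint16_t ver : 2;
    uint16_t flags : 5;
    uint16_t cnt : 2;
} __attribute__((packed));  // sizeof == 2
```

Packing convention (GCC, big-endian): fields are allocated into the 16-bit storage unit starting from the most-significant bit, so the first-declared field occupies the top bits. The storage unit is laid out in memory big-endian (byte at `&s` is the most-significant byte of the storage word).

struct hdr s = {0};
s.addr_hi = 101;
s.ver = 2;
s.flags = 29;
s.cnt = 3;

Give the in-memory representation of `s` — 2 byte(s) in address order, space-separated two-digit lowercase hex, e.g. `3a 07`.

cb 77

addr_hi:7 = 101 → 0x65 << 9 → word 0xca00
ver:2 = 2 → 0x2 << 7 → word 0xcb00
flags:5 = 29 → 0x1d << 2 → word 0xcb74
cnt:2 = 3 → 0x3 << 0 → word 0xcb77
word = 0xcb77 → big-endian bytes:
  [0]=0xcb  [1]=0x77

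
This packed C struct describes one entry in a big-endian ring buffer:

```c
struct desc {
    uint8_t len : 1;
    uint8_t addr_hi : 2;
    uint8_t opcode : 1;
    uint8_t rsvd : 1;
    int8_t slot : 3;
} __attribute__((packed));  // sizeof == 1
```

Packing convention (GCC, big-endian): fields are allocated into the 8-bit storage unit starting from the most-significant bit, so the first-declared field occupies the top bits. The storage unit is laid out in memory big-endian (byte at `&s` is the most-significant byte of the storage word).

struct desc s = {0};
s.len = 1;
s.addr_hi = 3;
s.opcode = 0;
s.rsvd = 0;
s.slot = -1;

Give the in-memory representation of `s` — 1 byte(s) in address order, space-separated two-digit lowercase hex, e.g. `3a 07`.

e7

len (1b) val=1 bits=0x1 at bit 7: 0x80
addr_hi (2b) val=3 bits=0x3 at bit 5: 0xe0
opcode (1b) val=0 bits=0x0 at bit 4: 0xe0
rsvd (1b) val=0 bits=0x0 at bit 3: 0xe0
slot (3b) val=-1 bits=0x7 at bit 0: 0xe7
word = 0xe7 → big-endian bytes:
  [0]=0xe7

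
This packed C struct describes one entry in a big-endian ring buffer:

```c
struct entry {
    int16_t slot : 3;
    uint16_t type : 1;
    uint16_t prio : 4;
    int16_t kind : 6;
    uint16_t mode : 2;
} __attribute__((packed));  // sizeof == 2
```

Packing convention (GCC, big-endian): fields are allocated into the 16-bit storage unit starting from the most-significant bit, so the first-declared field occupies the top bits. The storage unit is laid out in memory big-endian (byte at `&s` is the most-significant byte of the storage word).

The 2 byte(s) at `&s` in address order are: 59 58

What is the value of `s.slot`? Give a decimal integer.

2

[0]=0x59 [1]=0x58 (big-endian) → word 0x5958
slot [13+:3] = (word>>13) & 0x7 = 2  ←
type [12+:1] = (word>>12) & 0x1 = 1
prio [8+:4] = (word>>8) & 0xf = 9
kind [2+:6] = (word>>2) & 0x3f = 22
mode [0+:2] = (word>>0) & 0x3 = 0
slot signed 3b, MSB=0: value = 2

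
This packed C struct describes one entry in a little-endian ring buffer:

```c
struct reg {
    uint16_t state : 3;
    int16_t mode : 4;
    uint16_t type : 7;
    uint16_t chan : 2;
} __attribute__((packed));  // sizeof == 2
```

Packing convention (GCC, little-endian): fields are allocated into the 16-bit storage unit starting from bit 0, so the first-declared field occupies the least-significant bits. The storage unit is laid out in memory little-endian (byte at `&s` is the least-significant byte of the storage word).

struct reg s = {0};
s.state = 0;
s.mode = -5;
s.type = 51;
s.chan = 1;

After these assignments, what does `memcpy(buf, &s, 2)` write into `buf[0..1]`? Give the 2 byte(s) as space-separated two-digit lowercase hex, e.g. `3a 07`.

d8 59

[0+:3] state=0 & 0x7 = 0x0; word=0x0000
[3+:4] mode=-5 & 0xf = 0xb; word=0x0058
[7+:7] type=51 & 0x7f = 0x33; word=0x19d8
[14+:2] chan=1 & 0x3 = 0x1; word=0x59d8
word = 0x59d8 → little-endian bytes:
  [0]=0xd8  [1]=0x59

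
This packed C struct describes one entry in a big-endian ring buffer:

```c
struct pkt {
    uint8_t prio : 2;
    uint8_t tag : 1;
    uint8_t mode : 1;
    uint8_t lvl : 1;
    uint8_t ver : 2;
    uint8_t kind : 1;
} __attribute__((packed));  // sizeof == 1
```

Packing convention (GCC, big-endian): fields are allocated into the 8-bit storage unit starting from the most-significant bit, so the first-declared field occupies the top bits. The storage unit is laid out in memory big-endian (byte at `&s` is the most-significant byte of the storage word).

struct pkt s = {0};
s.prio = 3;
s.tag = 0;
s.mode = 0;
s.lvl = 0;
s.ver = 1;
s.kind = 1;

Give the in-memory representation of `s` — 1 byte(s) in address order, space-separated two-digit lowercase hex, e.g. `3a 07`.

[6+:2] prio=3 & 0x3 = 0x3; word=0xc0
[5+:1] tag=0 & 0x1 = 0x0; word=0xc0
[4+:1] mode=0 & 0x1 = 0x0; word=0xc0
[3+:1] lvl=0 & 0x1 = 0x0; word=0xc0
[1+:2] ver=1 & 0x3 = 0x1; word=0xc2
[0+:1] kind=1 & 0x1 = 0x1; word=0xc3
word = 0xc3 → big-endian bytes:
  [0]=0xc3

c3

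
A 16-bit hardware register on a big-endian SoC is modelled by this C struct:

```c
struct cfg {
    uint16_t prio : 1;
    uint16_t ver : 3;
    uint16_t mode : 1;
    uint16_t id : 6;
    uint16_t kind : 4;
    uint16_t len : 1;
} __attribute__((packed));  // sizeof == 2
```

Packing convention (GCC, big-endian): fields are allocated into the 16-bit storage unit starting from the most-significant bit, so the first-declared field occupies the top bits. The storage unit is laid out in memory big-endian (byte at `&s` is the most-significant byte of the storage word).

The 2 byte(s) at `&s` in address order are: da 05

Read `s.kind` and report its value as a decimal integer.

[0]=0xda [1]=0x05 (big-endian) → word 0xda05
prio:1 @ bit 15 → (0xda05>>15)&0x1 = 0x1
ver:3 @ bit 12 → (0xda05>>12)&0x7 = 0x5
mode:1 @ bit 11 → (0xda05>>11)&0x1 = 0x1
id:6 @ bit 5 → (0xda05>>5)&0x3f = 0x10
kind:4 @ bit 1 → (0xda05>>1)&0xf = 0x2  ←
len:1 @ bit 0 → (0xda05>>0)&0x1 = 0x1

2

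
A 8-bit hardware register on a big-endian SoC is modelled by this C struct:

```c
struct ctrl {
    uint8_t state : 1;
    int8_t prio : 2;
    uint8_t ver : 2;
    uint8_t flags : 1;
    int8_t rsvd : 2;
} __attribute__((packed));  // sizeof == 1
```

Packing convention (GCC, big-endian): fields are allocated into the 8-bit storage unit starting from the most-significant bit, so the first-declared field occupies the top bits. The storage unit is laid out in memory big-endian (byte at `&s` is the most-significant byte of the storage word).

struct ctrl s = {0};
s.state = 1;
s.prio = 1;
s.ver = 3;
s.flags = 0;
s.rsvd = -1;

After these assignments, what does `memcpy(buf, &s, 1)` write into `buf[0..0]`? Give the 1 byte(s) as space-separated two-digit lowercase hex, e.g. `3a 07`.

state (1b) val=1 bits=0x1 at bit 7: 0x80
prio (2b) val=1 bits=0x1 at bit 5: 0xa0
ver (2b) val=3 bits=0x3 at bit 3: 0xb8
flags (1b) val=0 bits=0x0 at bit 2: 0xb8
rsvd (2b) val=-1 bits=0x3 at bit 0: 0xbb
word = 0xbb → big-endian bytes:
  [0]=0xbb

bb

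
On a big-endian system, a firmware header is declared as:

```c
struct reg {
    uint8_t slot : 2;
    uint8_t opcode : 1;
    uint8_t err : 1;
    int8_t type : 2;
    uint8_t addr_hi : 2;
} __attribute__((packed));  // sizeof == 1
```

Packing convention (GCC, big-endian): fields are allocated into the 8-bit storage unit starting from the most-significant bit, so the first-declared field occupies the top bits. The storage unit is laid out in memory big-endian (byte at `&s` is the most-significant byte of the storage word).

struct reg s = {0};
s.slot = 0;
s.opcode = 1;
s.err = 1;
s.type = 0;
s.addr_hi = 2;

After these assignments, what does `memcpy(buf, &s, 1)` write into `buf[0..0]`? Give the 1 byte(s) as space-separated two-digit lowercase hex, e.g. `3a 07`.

slot:2 = 0 → 0x0 << 6 → word 0x00
opcode:1 = 1 → 0x1 << 5 → word 0x20
err:1 = 1 → 0x1 << 4 → word 0x30
type:2 = 0 → 0x0 << 2 → word 0x30
addr_hi:2 = 2 → 0x2 << 0 → word 0x32
word = 0x32 → big-endian bytes:
  [0]=0x32

32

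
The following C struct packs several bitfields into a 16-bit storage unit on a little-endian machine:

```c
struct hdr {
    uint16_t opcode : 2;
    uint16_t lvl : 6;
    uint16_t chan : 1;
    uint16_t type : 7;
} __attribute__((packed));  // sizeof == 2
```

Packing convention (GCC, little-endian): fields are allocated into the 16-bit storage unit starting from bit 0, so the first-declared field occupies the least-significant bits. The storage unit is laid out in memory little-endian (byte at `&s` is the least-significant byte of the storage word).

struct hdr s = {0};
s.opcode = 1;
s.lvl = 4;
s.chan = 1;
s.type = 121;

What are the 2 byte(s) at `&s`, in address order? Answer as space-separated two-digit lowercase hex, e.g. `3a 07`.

[0+:2] opcode=1 & 0x3 = 0x1; word=0x0001
[2+:6] lvl=4 & 0x3f = 0x4; word=0x0011
[8+:1] chan=1 & 0x1 = 0x1; word=0x0111
[9+:7] type=121 & 0x7f = 0x79; word=0xf311
word = 0xf311 → little-endian bytes:
  [0]=0x11  [1]=0xf3

11 f3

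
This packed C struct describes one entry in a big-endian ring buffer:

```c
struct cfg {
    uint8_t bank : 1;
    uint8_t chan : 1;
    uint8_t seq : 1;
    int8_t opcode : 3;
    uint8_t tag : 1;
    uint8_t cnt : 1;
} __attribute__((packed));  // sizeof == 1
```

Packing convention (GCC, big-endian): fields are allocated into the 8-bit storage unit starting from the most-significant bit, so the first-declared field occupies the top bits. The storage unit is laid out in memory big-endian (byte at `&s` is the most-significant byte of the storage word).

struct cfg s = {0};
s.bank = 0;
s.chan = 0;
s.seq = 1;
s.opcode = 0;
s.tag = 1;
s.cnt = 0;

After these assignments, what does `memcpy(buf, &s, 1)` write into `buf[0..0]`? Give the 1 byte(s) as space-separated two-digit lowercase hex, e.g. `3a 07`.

22

[7+:1] bank=0 & 0x1 = 0x0; word=0x00
[6+:1] chan=0 & 0x1 = 0x0; word=0x00
[5+:1] seq=1 & 0x1 = 0x1; word=0x20
[2+:3] opcode=0 & 0x7 = 0x0; word=0x20
[1+:1] tag=1 & 0x1 = 0x1; word=0x22
[0+:1] cnt=0 & 0x1 = 0x0; word=0x22
word = 0x22 → big-endian bytes:
  [0]=0x22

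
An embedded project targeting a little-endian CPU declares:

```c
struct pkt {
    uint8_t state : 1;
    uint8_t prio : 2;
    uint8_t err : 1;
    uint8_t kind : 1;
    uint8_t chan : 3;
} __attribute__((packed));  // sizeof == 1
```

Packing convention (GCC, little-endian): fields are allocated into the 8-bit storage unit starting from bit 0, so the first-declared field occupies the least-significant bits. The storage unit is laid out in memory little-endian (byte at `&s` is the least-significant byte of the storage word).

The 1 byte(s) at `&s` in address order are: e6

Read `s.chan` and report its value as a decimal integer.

7

[0]=0xe6 (little-endian) → word 0xe6
state [0+:1] = (word>>0) & 0x1 = 0
prio [1+:2] = (word>>1) & 0x3 = 3
err [3+:1] = (word>>3) & 0x1 = 0
kind [4+:1] = (word>>4) & 0x1 = 0
chan [5+:3] = (word>>5) & 0x7 = 7  ←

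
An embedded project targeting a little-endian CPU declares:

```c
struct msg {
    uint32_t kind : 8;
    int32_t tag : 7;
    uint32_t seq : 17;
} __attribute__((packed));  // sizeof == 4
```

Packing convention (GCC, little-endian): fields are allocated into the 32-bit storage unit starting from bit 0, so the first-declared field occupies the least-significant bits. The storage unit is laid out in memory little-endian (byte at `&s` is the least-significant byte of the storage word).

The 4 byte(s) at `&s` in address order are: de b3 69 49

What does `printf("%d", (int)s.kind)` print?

[0]=0xde [1]=0xb3 [2]=0x69 [3]=0x49 (little-endian) → word 0x4969b3de
kind [0+:8] = (word>>0) & 0xff = 222  ←
tag [8+:7] = (word>>8) & 0x7f = 51
seq [15+:17] = (word>>15) & 0x1ffff = 37587

222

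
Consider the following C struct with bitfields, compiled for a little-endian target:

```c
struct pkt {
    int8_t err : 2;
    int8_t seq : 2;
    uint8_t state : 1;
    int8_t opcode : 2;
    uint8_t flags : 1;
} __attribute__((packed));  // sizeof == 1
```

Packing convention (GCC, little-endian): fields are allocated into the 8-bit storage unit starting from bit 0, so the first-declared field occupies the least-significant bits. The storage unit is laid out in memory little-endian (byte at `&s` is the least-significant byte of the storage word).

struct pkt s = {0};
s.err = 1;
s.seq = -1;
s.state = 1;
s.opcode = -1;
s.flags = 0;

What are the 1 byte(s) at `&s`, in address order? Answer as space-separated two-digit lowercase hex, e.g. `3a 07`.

7d

err:2 = 1 → 0x1 << 0 → word 0x01
seq:2 = -1 → 0x3 << 2 → word 0x0d
state:1 = 1 → 0x1 << 4 → word 0x1d
opcode:2 = -1 → 0x3 << 5 → word 0x7d
flags:1 = 0 → 0x0 << 7 → word 0x7d
word = 0x7d → little-endian bytes:
  [0]=0x7d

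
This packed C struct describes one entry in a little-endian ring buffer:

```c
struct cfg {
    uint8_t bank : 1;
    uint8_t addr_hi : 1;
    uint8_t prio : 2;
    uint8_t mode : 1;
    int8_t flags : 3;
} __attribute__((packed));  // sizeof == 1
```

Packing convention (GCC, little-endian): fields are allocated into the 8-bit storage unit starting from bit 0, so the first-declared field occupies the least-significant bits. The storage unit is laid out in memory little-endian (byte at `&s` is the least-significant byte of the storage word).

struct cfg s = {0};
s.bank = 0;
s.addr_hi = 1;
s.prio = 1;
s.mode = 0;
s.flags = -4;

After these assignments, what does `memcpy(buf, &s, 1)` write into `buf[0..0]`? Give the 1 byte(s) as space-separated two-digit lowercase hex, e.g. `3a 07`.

bank (1b) val=0 bits=0x0 at bit 0: 0x00
addr_hi (1b) val=1 bits=0x1 at bit 1: 0x02
prio (2b) val=1 bits=0x1 at bit 2: 0x06
mode (1b) val=0 bits=0x0 at bit 4: 0x06
flags (3b) val=-4 bits=0x4 at bit 5: 0x86
word = 0x86 → little-endian bytes:
  [0]=0x86

86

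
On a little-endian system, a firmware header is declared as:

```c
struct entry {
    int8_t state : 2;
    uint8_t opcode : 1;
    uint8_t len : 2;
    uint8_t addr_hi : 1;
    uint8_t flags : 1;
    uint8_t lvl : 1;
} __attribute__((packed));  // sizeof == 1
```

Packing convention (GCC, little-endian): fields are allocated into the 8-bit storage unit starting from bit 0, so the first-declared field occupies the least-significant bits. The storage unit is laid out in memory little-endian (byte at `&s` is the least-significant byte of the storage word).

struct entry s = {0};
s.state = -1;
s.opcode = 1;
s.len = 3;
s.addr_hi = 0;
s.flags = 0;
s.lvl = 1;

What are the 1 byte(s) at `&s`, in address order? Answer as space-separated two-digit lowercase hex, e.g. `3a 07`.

state (2b) val=-1 bits=0x3 at bit 0: 0x03
opcode (1b) val=1 bits=0x1 at bit 2: 0x07
len (2b) val=3 bits=0x3 at bit 3: 0x1f
addr_hi (1b) val=0 bits=0x0 at bit 5: 0x1f
flags (1b) val=0 bits=0x0 at bit 6: 0x1f
lvl (1b) val=1 bits=0x1 at bit 7: 0x9f
word = 0x9f → little-endian bytes:
  [0]=0x9f

9f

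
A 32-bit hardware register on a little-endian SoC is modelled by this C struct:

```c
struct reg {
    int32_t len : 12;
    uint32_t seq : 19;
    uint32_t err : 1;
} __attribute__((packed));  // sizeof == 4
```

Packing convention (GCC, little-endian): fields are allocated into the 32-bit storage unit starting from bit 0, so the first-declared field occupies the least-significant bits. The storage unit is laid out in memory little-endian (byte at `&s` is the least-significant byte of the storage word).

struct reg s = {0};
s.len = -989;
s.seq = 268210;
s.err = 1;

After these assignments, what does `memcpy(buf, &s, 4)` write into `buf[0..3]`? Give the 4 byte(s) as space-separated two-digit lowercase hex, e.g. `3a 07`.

23 2c 7b c1

len (12b) val=-989 bits=0xc23 at bit 0: 0x00000c23
seq (19b) val=268210 bits=0x417b2 at bit 12: 0x417b2c23
err (1b) val=1 bits=0x1 at bit 31: 0xc17b2c23
word = 0xc17b2c23 → little-endian bytes:
  [0]=0x23  [1]=0x2c  [2]=0x7b  [3]=0xc1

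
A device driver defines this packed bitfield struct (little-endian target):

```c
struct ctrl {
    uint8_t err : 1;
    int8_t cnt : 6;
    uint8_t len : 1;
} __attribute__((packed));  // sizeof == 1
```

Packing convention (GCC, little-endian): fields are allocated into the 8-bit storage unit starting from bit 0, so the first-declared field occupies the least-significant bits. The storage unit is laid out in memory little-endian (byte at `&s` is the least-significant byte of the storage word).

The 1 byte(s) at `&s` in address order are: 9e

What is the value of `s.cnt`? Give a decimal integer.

15

[0]=0x9e (little-endian) → word 0x9e
err [0+:1] = (word>>0) & 0x1 = 0
cnt [1+:6] = (word>>1) & 0x3f = 15  ←
len [7+:1] = (word>>7) & 0x1 = 1
cnt signed 6b, MSB=0: value = 15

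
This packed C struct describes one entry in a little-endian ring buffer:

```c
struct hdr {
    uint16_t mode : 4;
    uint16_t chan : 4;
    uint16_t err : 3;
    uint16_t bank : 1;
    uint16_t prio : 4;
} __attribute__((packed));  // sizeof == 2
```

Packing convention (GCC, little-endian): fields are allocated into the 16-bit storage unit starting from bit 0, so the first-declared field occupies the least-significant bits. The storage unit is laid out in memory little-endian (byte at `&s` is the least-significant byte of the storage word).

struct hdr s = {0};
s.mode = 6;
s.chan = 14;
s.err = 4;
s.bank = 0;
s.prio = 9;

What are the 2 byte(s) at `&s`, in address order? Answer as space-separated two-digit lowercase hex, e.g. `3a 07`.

mode (4b) val=6 bits=0x6 at bit 0: 0x0006
chan (4b) val=14 bits=0xe at bit 4: 0x00e6
err (3b) val=4 bits=0x4 at bit 8: 0x04e6
bank (1b) val=0 bits=0x0 at bit 11: 0x04e6
prio (4b) val=9 bits=0x9 at bit 12: 0x94e6
word = 0x94e6 → little-endian bytes:
  [0]=0xe6  [1]=0x94

e6 94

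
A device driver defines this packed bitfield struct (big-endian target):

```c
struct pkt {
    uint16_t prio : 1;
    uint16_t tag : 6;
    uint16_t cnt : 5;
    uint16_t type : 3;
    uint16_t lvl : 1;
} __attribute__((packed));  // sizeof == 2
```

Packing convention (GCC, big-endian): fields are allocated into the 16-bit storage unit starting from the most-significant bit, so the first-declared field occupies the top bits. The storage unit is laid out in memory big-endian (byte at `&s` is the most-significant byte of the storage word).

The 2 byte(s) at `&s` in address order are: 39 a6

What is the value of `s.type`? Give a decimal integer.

3

[0]=0x39 [1]=0xa6 (big-endian) → word 0x39a6
prio [15+:1] = (word>>15) & 0x1 = 0
tag [9+:6] = (word>>9) & 0x3f = 28
cnt [4+:5] = (word>>4) & 0x1f = 26
type [1+:3] = (word>>1) & 0x7 = 3  ←
lvl [0+:1] = (word>>0) & 0x1 = 0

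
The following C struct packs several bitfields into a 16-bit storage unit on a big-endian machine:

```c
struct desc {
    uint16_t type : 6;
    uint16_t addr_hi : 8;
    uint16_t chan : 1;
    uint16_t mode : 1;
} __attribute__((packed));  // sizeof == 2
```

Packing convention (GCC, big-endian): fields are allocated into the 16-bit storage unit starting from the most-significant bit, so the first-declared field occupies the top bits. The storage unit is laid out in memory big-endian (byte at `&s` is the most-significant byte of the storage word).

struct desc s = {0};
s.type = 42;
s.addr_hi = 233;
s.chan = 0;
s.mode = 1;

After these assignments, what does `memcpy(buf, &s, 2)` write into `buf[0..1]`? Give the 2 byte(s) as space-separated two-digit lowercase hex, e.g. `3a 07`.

ab a5

type (6b) val=42 bits=0x2a at bit 10: 0xa800
addr_hi (8b) val=233 bits=0xe9 at bit 2: 0xaba4
chan (1b) val=0 bits=0x0 at bit 1: 0xaba4
mode (1b) val=1 bits=0x1 at bit 0: 0xaba5
word = 0xaba5 → big-endian bytes:
  [0]=0xab  [1]=0xa5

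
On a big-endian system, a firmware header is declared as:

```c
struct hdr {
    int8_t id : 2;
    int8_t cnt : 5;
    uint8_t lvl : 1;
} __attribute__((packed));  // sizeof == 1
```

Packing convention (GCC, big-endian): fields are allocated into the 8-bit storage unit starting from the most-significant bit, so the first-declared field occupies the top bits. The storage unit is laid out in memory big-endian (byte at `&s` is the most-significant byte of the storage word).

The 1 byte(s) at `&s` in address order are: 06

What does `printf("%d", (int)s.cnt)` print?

[0]=0x06 (big-endian) → word 0x06
id:2 @ bit 6 → (0x06>>6)&0x3 = 0x0
cnt:5 @ bit 1 → (0x06>>1)&0x1f = 0x3  ←
lvl:1 @ bit 0 → (0x06>>0)&0x1 = 0x0
cnt signed 5b, MSB=0: value = 3

3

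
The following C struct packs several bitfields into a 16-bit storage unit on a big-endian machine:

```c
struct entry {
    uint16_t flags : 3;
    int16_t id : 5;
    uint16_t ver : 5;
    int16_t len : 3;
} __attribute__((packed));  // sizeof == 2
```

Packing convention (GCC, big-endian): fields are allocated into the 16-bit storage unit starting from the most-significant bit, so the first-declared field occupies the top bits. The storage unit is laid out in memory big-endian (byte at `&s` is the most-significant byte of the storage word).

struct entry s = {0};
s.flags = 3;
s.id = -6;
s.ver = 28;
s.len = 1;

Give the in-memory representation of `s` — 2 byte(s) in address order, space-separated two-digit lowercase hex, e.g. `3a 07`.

flags (3b) val=3 bits=0x3 at bit 13: 0x6000
id (5b) val=-6 bits=0x1a at bit 8: 0x7a00
ver (5b) val=28 bits=0x1c at bit 3: 0x7ae0
len (3b) val=1 bits=0x1 at bit 0: 0x7ae1
word = 0x7ae1 → big-endian bytes:
  [0]=0x7a  [1]=0xe1

7a e1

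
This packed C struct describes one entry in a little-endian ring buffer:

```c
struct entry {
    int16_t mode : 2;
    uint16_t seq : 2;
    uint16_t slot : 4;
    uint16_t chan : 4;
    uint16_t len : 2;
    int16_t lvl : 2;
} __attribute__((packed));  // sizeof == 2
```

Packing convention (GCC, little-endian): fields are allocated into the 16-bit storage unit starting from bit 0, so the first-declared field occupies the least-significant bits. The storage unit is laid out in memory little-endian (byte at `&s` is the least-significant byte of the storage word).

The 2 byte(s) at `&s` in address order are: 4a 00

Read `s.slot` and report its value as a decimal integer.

[0]=0x4a [1]=0x00 (little-endian) → word 0x004a
mode [0+:2] = (word>>0) & 0x3 = 2
seq [2+:2] = (word>>2) & 0x3 = 2
slot [4+:4] = (word>>4) & 0xf = 4  ←
chan [8+:4] = (word>>8) & 0xf = 0
len [12+:2] = (word>>12) & 0x3 = 0
lvl [14+:2] = (word>>14) & 0x3 = 0

4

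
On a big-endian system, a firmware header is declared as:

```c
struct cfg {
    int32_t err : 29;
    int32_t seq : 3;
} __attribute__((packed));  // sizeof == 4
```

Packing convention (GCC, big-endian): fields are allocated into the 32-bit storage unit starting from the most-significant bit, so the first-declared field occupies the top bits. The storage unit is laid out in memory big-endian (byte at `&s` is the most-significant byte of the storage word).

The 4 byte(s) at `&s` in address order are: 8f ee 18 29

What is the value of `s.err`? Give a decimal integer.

[0]=0x8f [1]=0xee [2]=0x18 [3]=0x29 (big-endian) → word 0x8fee1829
err:29 @ bit 3 → (0x8fee1829>>3)&0x1fffffff = 0x11fdc305  ←
seq:3 @ bit 0 → (0x8fee1829>>0)&0x7 = 0x1
err signed 29b, MSB=1: 301843205 - 536870912 = -235027707

-235027707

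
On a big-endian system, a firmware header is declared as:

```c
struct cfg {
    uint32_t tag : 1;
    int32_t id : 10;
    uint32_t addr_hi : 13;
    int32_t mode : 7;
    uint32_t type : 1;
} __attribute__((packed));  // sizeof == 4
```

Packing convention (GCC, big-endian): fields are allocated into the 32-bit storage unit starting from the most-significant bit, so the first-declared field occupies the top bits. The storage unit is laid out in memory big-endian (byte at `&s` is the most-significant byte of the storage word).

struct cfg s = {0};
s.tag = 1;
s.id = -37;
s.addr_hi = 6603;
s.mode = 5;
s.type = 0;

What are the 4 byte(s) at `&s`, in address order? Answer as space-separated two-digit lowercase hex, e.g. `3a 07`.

fb 79 cb 0a

[31+:1] tag=1 & 0x1 = 0x1; word=0x80000000
[21+:10] id=-37 & 0x3ff = 0x3db; word=0xfb600000
[8+:13] addr_hi=6603 & 0x1fff = 0x19cb; word=0xfb79cb00
[1+:7] mode=5 & 0x7f = 0x5; word=0xfb79cb0a
[0+:1] type=0 & 0x1 = 0x0; word=0xfb79cb0a
word = 0xfb79cb0a → big-endian bytes:
  [0]=0xfb  [1]=0x79  [2]=0xcb  [3]=0x0a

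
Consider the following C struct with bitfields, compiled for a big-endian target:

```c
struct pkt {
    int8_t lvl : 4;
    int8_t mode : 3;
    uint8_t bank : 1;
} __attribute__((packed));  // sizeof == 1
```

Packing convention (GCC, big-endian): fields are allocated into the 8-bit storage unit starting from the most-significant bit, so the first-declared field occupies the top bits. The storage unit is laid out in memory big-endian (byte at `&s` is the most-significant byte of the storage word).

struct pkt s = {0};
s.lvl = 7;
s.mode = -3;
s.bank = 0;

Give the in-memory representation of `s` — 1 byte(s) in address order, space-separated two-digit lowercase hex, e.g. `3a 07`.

lvl (4b) val=7 bits=0x7 at bit 4: 0x70
mode (3b) val=-3 bits=0x5 at bit 1: 0x7a
bank (1b) val=0 bits=0x0 at bit 0: 0x7a
word = 0x7a → big-endian bytes:
  [0]=0x7a

7a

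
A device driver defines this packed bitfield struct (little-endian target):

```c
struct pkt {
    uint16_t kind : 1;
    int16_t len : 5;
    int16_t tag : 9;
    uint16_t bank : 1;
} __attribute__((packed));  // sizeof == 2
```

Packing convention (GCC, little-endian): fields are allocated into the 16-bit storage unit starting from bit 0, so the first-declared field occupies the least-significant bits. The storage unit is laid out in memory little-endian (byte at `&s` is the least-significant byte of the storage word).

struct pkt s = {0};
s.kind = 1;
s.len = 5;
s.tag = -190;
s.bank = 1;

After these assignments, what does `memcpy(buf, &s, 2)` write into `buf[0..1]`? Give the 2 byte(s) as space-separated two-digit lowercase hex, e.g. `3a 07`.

8b d0

kind:1 = 1 → 0x1 << 0 → word 0x0001
len:5 = 5 → 0x5 << 1 → word 0x000b
tag:9 = -190 → 0x142 << 6 → word 0x508b
bank:1 = 1 → 0x1 << 15 → word 0xd08b
word = 0xd08b → little-endian bytes:
  [0]=0x8b  [1]=0xd0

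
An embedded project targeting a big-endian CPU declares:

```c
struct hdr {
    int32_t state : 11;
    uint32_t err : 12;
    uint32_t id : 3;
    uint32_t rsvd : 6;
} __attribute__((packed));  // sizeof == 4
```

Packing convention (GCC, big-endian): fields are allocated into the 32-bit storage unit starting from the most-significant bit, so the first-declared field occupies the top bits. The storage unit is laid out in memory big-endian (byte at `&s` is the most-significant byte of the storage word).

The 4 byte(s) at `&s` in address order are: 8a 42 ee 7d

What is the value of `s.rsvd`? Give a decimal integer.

[0]=0x8a [1]=0x42 [2]=0xee [3]=0x7d (big-endian) → word 0x8a42ee7d
state:11 @ bit 21 → (0x8a42ee7d>>21)&0x7ff = 0x452
err:12 @ bit 9 → (0x8a42ee7d>>9)&0xfff = 0x177
id:3 @ bit 6 → (0x8a42ee7d>>6)&0x7 = 0x1
rsvd:6 @ bit 0 → (0x8a42ee7d>>0)&0x3f = 0x3d  ←

61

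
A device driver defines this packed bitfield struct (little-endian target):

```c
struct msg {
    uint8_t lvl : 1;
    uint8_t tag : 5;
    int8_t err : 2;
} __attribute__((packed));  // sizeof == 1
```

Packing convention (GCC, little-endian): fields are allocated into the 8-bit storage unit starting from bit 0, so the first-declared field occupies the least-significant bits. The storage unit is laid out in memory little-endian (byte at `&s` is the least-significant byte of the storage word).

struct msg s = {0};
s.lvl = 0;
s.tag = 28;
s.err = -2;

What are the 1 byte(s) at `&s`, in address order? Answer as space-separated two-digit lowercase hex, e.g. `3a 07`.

[0+:1] lvl=0 & 0x1 = 0x0; word=0x00
[1+:5] tag=28 & 0x1f = 0x1c; word=0x38
[6+:2] err=-2 & 0x3 = 0x2; word=0xb8
word = 0xb8 → little-endian bytes:
  [0]=0xb8

b8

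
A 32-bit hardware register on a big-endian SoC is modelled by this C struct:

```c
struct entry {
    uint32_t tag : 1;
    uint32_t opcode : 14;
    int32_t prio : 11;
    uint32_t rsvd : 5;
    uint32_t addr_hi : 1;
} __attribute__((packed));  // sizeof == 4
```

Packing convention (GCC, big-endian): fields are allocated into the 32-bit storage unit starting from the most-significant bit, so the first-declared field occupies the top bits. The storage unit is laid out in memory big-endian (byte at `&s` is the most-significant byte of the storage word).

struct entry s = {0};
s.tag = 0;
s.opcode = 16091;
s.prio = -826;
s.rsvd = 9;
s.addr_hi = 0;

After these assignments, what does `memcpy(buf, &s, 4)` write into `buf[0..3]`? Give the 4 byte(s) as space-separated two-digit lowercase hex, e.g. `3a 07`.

[31+:1] tag=0 & 0x1 = 0x0; word=0x00000000
[17+:14] opcode=16091 & 0x3fff = 0x3edb; word=0x7db60000
[6+:11] prio=-826 & 0x7ff = 0x4c6; word=0x7db73180
[1+:5] rsvd=9 & 0x1f = 0x9; word=0x7db73192
[0+:1] addr_hi=0 & 0x1 = 0x0; word=0x7db73192
word = 0x7db73192 → big-endian bytes:
  [0]=0x7d  [1]=0xb7  [2]=0x31  [3]=0x92

7d b7 31 92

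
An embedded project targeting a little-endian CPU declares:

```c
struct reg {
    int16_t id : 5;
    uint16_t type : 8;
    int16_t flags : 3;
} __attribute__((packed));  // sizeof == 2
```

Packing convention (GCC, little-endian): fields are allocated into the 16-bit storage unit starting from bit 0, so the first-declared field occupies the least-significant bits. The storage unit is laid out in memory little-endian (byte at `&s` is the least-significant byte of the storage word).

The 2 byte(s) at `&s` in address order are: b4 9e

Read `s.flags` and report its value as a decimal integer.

[0]=0xb4 [1]=0x9e (little-endian) → word 0x9eb4
id [0+:5] = (word>>0) & 0x1f = 20
type [5+:8] = (word>>5) & 0xff = 245
flags [13+:3] = (word>>13) & 0x7 = 4  ←
flags signed 3b, MSB=1: 4 - 8 = -4

-4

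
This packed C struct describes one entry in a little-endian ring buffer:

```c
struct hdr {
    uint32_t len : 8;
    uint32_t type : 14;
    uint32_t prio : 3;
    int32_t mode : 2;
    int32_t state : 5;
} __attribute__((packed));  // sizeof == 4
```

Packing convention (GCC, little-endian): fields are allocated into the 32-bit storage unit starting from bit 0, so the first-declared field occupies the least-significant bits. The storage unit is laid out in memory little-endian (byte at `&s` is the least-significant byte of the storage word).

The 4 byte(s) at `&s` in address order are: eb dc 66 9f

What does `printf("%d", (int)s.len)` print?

235

[0]=0xeb [1]=0xdc [2]=0x66 [3]=0x9f (little-endian) → word 0x9f66dceb
len [0+:8] = (word>>0) & 0xff = 235  ←
type [8+:14] = (word>>8) & 0x3fff = 9948
prio [22+:3] = (word>>22) & 0x7 = 5
mode [25+:2] = (word>>25) & 0x3 = 3
state [27+:5] = (word>>27) & 0x1f = 19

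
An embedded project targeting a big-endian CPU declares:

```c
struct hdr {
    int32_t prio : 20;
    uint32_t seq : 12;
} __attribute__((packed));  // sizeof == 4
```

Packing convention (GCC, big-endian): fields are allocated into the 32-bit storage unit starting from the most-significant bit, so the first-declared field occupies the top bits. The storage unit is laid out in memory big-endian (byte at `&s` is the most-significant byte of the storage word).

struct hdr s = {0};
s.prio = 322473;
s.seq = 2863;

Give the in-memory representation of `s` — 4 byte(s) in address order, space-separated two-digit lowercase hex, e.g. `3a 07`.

4e ba 9b 2f

[12+:20] prio=322473 & 0xfffff = 0x4eba9; word=0x4eba9000
[0+:12] seq=2863 & 0xfff = 0xb2f; word=0x4eba9b2f
word = 0x4eba9b2f → big-endian bytes:
  [0]=0x4e  [1]=0xba  [2]=0x9b  [3]=0x2f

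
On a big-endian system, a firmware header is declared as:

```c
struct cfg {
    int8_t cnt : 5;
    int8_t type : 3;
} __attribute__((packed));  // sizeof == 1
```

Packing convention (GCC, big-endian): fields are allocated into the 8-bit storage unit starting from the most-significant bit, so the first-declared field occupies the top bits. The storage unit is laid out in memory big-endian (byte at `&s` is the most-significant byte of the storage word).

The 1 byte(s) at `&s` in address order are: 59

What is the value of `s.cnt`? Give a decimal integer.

11

[0]=0x59 (big-endian) → word 0x59
cnt [3+:5] = (word>>3) & 0x1f = 11  ←
type [0+:3] = (word>>0) & 0x7 = 1
cnt signed 5b, MSB=0: value = 11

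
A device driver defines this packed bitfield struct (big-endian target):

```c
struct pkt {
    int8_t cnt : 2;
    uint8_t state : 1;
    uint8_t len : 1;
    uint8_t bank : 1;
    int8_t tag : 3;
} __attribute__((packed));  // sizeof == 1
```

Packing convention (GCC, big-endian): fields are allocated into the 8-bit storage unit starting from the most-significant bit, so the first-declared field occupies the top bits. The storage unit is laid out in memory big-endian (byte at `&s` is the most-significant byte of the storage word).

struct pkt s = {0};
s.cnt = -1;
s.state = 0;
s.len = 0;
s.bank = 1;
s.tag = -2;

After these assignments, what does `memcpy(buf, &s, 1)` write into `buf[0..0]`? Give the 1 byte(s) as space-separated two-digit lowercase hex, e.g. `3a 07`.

ce

[6+:2] cnt=-1 & 0x3 = 0x3; word=0xc0
[5+:1] state=0 & 0x1 = 0x0; word=0xc0
[4+:1] len=0 & 0x1 = 0x0; word=0xc0
[3+:1] bank=1 & 0x1 = 0x1; word=0xc8
[0+:3] tag=-2 & 0x7 = 0x6; word=0xce
word = 0xce → big-endian bytes:
  [0]=0xce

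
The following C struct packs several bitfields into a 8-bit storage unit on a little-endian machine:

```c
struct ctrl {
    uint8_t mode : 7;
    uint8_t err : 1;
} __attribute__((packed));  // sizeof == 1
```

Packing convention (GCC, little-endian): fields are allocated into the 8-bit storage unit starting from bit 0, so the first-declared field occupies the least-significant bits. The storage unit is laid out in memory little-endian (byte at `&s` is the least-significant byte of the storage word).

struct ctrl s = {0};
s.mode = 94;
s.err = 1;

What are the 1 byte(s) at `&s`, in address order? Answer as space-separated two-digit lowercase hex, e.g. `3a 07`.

de

mode (7b) val=94 bits=0x5e at bit 0: 0x5e
err (1b) val=1 bits=0x1 at bit 7: 0xde
word = 0xde → little-endian bytes:
  [0]=0xde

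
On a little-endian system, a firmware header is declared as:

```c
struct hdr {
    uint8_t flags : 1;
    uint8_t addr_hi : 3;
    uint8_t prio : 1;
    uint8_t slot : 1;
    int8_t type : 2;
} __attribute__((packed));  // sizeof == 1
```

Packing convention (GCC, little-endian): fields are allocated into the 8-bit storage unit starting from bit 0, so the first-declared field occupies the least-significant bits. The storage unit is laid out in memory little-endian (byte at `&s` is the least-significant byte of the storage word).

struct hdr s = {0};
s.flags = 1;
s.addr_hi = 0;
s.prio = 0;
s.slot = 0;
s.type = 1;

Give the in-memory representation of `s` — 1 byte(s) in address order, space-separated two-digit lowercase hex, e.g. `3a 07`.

flags:1 = 1 → 0x1 << 0 → word 0x01
addr_hi:3 = 0 → 0x0 << 1 → word 0x01
prio:1 = 0 → 0x0 << 4 → word 0x01
slot:1 = 0 → 0x0 << 5 → word 0x01
type:2 = 1 → 0x1 << 6 → word 0x41
word = 0x41 → little-endian bytes:
  [0]=0x41

41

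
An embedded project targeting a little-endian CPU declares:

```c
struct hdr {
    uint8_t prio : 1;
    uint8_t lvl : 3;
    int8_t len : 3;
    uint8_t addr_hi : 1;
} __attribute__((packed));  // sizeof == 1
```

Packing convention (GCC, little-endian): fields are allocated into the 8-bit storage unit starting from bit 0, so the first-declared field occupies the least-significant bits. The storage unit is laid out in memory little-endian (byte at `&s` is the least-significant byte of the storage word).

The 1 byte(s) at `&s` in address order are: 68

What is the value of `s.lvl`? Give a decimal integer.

[0]=0x68 (little-endian) → word 0x68
prio:1 @ bit 0 → (0x68>>0)&0x1 = 0x0
lvl:3 @ bit 1 → (0x68>>1)&0x7 = 0x4  ←
len:3 @ bit 4 → (0x68>>4)&0x7 = 0x6
addr_hi:1 @ bit 7 → (0x68>>7)&0x1 = 0x0

4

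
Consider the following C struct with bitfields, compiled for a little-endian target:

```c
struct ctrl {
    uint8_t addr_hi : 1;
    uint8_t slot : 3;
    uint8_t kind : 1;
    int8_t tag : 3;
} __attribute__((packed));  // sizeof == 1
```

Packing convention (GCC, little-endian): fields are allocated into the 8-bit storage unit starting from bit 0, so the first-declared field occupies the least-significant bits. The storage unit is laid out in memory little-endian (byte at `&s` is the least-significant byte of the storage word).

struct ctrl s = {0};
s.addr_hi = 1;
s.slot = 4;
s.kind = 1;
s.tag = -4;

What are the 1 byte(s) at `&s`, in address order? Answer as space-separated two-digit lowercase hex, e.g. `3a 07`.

99

addr_hi:1 = 1 → 0x1 << 0 → word 0x01
slot:3 = 4 → 0x4 << 1 → word 0x09
kind:1 = 1 → 0x1 << 4 → word 0x19
tag:3 = -4 → 0x4 << 5 → word 0x99
word = 0x99 → little-endian bytes:
  [0]=0x99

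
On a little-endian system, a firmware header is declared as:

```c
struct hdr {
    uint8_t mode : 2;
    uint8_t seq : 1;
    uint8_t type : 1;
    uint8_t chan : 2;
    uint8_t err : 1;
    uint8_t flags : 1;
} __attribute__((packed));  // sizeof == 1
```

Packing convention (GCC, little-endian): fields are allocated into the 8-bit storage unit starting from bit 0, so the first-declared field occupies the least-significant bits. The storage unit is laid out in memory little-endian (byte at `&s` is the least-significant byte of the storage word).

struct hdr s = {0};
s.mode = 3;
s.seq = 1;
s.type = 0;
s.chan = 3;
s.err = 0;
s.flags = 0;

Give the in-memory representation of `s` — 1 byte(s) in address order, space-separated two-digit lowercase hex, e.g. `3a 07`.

[0+:2] mode=3 & 0x3 = 0x3; word=0x03
[2+:1] seq=1 & 0x1 = 0x1; word=0x07
[3+:1] type=0 & 0x1 = 0x0; word=0x07
[4+:2] chan=3 & 0x3 = 0x3; word=0x37
[6+:1] err=0 & 0x1 = 0x0; word=0x37
[7+:1] flags=0 & 0x1 = 0x0; word=0x37
word = 0x37 → little-endian bytes:
  [0]=0x37

37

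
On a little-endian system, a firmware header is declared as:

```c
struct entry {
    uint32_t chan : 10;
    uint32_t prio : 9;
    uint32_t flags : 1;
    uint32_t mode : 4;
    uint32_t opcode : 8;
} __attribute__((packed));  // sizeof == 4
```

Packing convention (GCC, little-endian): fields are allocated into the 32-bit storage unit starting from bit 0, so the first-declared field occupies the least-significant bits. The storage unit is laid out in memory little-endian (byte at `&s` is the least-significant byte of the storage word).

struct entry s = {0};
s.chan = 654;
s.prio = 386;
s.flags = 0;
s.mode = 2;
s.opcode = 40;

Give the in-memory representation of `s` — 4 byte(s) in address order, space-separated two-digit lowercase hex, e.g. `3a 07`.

chan:10 = 654 → 0x28e << 0 → word 0x0000028e
prio:9 = 386 → 0x182 << 10 → word 0x00060a8e
flags:1 = 0 → 0x0 << 19 → word 0x00060a8e
mode:4 = 2 → 0x2 << 20 → word 0x00260a8e
opcode:8 = 40 → 0x28 << 24 → word 0x28260a8e
word = 0x28260a8e → little-endian bytes:
  [0]=0x8e  [1]=0x0a  [2]=0x26  [3]=0x28

8e 0a 26 28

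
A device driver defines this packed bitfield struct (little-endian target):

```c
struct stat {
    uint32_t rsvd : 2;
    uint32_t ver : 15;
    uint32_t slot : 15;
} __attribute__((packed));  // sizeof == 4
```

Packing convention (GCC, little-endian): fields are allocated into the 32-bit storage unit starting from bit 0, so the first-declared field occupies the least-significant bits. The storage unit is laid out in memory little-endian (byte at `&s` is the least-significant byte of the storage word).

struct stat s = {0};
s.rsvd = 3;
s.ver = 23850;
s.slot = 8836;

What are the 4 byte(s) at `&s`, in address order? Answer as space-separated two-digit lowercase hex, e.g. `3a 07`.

ab 74 09 45

rsvd (2b) val=3 bits=0x3 at bit 0: 0x00000003
ver (15b) val=23850 bits=0x5d2a at bit 2: 0x000174ab
slot (15b) val=8836 bits=0x2284 at bit 17: 0x450974ab
word = 0x450974ab → little-endian bytes:
  [0]=0xab  [1]=0x74  [2]=0x09  [3]=0x45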